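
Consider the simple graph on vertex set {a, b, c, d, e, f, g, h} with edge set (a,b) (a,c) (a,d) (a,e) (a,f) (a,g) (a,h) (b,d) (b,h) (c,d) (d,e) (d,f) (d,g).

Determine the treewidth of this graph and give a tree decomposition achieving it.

Every bag has size at most 3, so the width is 3 − 1 = 2 and tw(G) ≤ 2. Conversely, {a, d, f} is a clique of size 3, and the vertices of any clique must share a bag in every tree decomposition; so some bag has ≥ 3 vertices and tw(G) ≥ 2. Therefore the treewidth is 2.

Treewidth 2.
One optimal decomposition is:
Bags: B1 = {a, d, f}  B2 = {a, b, d}  B3 = {a, d, e}  B4 = {a, b, h}  B5 = {a, c, d}  B6 = {a, d, g}
Tree: B1–B2, B2–B3, B2–B4, B3–B5, B2–B6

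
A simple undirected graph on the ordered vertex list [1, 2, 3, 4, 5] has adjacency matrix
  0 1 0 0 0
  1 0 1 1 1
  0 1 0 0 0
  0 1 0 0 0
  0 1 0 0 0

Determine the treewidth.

1

A width-1 tree decomposition is:
Bags: B1 = {2, 3}  B2 = {2, 5}  B3 = {1, 2}  B4 = {2, 4}
Tree: B1–B2, B2–B3, B3–B4
Every bag has size at most 2, so the width is 2 − 1 = 1 and tw(G) ≤ 1. Since G has at least one edge (e.g. 2–3), it is not an edgeless graph, so tw(G) ≥ 1. Hence tw(G) = 1 exactly.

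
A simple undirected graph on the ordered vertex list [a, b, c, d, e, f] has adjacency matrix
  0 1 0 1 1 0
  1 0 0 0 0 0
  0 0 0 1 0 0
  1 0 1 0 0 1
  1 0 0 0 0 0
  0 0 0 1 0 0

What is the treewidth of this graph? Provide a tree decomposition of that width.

The largest bag has 2 vertices, giving width 1; this decomposition certifies tw(G) ≤ 1. G has an edge, so its treewidth is at least 1. Therefore the treewidth is 1.

Treewidth 1.
One such decomposition:
Bags: B1 = {a, d}  B2 = {d, f}  B3 = {a, b}  B4 = {c, d}  B5 = {a, e}
Tree: B1–B2, B1–B3, B2–B4, B1–B5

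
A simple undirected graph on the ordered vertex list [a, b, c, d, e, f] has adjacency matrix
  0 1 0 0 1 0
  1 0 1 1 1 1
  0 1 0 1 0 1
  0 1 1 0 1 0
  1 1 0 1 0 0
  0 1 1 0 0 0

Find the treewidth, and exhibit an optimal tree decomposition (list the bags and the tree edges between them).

Treewidth 2.
Bags: B1 = {b, c, d}  B2 = {b, c, f}  B3 = {b, d, e}  B4 = {a, b, e}
Tree: B1–B2, B1–B3, B3–B4

The largest bag has 3 vertices, giving width 2; this decomposition certifies tw(G) ≤ 2. For the lower bound, the 3 vertices {b, d, e} are pairwise adjacent, and any tree decomposition puts a clique entirely inside one bag — forcing width ≥ 2. Combining the bounds, tw(G) = 2.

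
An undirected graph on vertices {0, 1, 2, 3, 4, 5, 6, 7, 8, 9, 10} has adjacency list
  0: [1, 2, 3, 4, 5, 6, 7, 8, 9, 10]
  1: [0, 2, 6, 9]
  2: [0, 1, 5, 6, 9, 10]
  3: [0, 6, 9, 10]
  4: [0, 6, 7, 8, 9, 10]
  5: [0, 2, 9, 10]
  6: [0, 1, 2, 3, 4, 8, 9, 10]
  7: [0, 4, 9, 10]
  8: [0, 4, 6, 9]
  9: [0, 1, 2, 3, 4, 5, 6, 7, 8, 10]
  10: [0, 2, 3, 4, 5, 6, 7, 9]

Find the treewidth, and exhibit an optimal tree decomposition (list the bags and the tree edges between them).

Treewidth 4.
One optimal decomposition is:
Bags: B1 = {0, 2, 6, 9, 10}  B2 = {0, 3, 6, 9, 10}  B3 = {0, 4, 6, 9, 10}  B4 = {0, 1, 2, 6, 9}  B5 = {0, 2, 5, 9, 10}  B6 = {0, 4, 7, 9, 10}  B7 = {0, 4, 6, 8, 9}
Tree: B1–B2, B2–B3, B1–B4, B1–B5, B3–B6, B3–B7

Every bag has size at most 5, so the width is 5 − 1 = 4 and tw(G) ≤ 4. On the other hand G contains the 5-clique {0, 2, 5, 9, 10}. A clique must lie in a single bag of any decomposition, so no decomposition can have width below 4. Hence tw(G) = 4 exactly.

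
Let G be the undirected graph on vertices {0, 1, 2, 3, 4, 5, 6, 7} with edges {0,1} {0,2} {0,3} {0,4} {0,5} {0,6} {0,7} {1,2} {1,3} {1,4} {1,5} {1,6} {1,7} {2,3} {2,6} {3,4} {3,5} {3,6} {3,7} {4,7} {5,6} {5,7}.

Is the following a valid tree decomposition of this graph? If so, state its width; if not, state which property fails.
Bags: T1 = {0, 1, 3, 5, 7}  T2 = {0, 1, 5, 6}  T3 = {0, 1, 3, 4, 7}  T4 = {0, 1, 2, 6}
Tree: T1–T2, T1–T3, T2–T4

A tree decomposition must satisfy three properties: every vertex lies in some bag; for every edge, both endpoints lie together in some bag; and for every vertex, the bags containing it form a connected subtree. Here edge (3,6) lies in no bag, so the decomposition is invalid.

No — edge (3,6) lies in no bag.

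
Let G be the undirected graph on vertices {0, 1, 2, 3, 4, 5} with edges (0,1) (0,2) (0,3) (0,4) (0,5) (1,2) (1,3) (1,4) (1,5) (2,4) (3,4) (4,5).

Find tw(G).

A width-3 tree decomposition is:
Bags: B1 = {0, 1, 3, 4}  B2 = {0, 1, 2, 4}  B3 = {0, 1, 4, 5}
Tree: B1–B2, B1–B3
Every bag has size at most 4, so the width is 4 − 1 = 3 and tw(G) ≤ 3. For the lower bound, the 4 vertices {0, 1, 2, 4} are pairwise adjacent, and any tree decomposition puts a clique entirely inside one bag — forcing width ≥ 3. Combining the bounds, tw(G) = 3.

3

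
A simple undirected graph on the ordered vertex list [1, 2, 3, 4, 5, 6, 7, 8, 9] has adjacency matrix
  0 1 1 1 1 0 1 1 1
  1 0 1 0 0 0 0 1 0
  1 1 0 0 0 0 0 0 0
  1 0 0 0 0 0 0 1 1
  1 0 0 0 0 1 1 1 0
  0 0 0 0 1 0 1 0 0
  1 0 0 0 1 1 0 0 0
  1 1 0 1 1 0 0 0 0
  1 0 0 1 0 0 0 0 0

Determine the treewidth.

A width-2 tree decomposition is:
Bags: B1 = {1, 5, 8}  B2 = {1, 5, 7}  B3 = {1, 2, 8}  B4 = {1, 2, 3}  B5 = {1, 4, 8}  B6 = {5, 6, 7}  B7 = {1, 4, 9}
Tree: B1–B2, B1–B3, B3–B4, B1–B5, B2–B6, B5–B7
The largest bag has 3 vertices, giving width 2; this decomposition certifies tw(G) ≤ 2. Conversely, {1, 2, 8} is a clique of size 3, and the vertices of any clique must share a bag in every tree decomposition; so some bag has ≥ 3 vertices and tw(G) ≥ 2. The upper and lower bounds meet at 2, so that is the treewidth.

2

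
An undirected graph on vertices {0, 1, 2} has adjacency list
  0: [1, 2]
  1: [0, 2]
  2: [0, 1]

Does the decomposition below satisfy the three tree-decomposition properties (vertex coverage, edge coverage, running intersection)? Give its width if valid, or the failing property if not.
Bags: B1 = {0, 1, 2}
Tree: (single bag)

Vertex coverage: the bags together contain {0, 1, 2}, the full vertex set. Edge coverage: each edge of G has both endpoints in at least one bag. Running intersection: for every vertex, the bags containing it form a connected subtree. All three properties hold, so this is a valid tree decomposition of width max|bag| − 1 = 2, and hence tw(G) ≤ 2.

Yes; width 2.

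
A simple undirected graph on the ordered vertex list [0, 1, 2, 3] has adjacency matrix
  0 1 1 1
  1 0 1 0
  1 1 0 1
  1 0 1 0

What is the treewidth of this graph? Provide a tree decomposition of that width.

Treewidth 2.
Bags: B1 = {0, 1, 2}  B2 = {0, 2, 3}
Tree: B1–B2

Every bag has size at most 3, so the width is 3 − 1 = 2 and tw(G) ≤ 2. Conversely, {0, 1, 2} is a clique of size 3, and the vertices of any clique must share a bag in every tree decomposition; so some bag has ≥ 3 vertices and tw(G) ≥ 2. Therefore the treewidth is 2.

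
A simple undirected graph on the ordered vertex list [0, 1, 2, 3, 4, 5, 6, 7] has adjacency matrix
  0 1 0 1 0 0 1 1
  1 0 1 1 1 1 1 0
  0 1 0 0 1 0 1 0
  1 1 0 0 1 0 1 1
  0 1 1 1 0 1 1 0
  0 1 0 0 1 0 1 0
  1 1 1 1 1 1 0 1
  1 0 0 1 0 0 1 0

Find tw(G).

3

A width-3 tree decomposition is:
Bags: B1 = {0, 1, 3, 6}  B2 = {0, 3, 6, 7}  B3 = {1, 3, 4, 6}  B4 = {1, 2, 4, 6}  B5 = {1, 4, 5, 6}
Tree: B1–B2, B1–B3, B3–B4, B4–B5
Each bag holds 4 vertices, so the decomposition has width 3, which upper-bounds the treewidth. Conversely, {0, 1, 3, 6} is a clique of size 4, and the vertices of any clique must share a bag in every tree decomposition; so some bag has ≥ 4 vertices and tw(G) ≥ 3. Combining the bounds, tw(G) = 3.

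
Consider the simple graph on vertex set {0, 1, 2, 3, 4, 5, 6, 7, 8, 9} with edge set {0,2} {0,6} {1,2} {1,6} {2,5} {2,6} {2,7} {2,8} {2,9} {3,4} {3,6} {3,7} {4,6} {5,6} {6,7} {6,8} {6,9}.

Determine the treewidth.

2

A width-2 tree decomposition is:
Bags: B1 = {2, 6, 7}  B2 = {3, 6, 7}  B3 = {2, 6, 9}  B4 = {1, 2, 6}  B5 = {2, 5, 6}  B6 = {3, 4, 6}  B7 = {0, 2, 6}  B8 = {2, 6, 8}
Tree: B1–B2, B1–B3, B1–B4, B1–B5, B2–B6, B3–B7, B1–B8
Every bag has size at most 3, so the width is 3 − 1 = 2 and tw(G) ≤ 2. For the lower bound, the 3 vertices {0, 2, 6} are pairwise adjacent, and any tree decomposition puts a clique entirely inside one bag — forcing width ≥ 2. Hence tw(G) = 2 exactly.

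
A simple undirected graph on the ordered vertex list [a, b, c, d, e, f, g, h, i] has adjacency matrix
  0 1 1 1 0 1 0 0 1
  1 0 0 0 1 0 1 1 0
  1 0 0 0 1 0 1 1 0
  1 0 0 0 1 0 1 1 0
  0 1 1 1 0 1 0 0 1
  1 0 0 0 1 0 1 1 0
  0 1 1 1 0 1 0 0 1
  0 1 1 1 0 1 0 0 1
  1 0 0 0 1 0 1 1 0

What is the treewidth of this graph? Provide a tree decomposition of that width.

Every bag has size at most 5, so the width is 5 − 1 = 4 and tw(G) ≤ 4. For the lower bound: the 5 vertex sets {b,h}, {c,g}, {d,e}, {a}, {f} are disjoint, each induces a connected subgraph, and every pair is joined by at least one edge of G. Contracting each set to a single vertex therefore yields K_{5} as a minor, and since treewidth is minor-monotone, tw(G) ≥ tw(K_{5}) = 4. Hence tw(G) = 4 exactly.

Treewidth 4.
One such decomposition:
Bags: B1 = {a, b, e, g, h}  B2 = {a, c, e, g, h}  B3 = {a, d, e, g, h}  B4 = {a, e, f, g, h}  B5 = {a, e, g, h, i}
Tree: B1–B2, B2–B3, B3–B4, B4–B5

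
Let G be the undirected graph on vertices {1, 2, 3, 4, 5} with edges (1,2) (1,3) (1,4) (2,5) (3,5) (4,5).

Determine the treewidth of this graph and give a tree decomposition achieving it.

Treewidth 2.
Bags: B1 = {1, 2, 5}  B2 = {1, 3, 5}  B3 = {1, 4, 5}
Tree: B1–B2, B2–B3

Each bag holds 3 vertices, so the decomposition has width 2, which upper-bounds the treewidth. Since 2–1–3–5–2 is a cycle in G, G is not acyclic. Forests are exactly the graphs of treewidth ≤ 1, so tw(G) ≥ 2. The upper and lower bounds meet at 2, so that is the treewidth.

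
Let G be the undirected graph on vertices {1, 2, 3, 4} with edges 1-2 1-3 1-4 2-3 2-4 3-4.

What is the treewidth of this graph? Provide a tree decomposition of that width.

Treewidth 3.
One optimal decomposition is:
Bags: B1 = {1, 2, 3, 4}
Tree: (single bag)

With just one bag of size 4, the width is 4 − 1 = 3, so tw(G) ≤ 3. On the other hand G contains the 4-clique {1, 2, 3, 4}. A clique must lie in a single bag of any decomposition, so no decomposition can have width below 3. Combining the bounds, tw(G) = 3.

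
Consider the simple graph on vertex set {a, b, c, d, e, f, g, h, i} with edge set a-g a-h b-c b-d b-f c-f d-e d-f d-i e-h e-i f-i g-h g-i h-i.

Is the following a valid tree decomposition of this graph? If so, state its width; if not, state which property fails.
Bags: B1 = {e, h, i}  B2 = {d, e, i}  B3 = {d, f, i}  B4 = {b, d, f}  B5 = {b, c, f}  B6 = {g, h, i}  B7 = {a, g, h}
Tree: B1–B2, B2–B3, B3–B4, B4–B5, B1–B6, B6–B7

Yes; width 2.

Vertex coverage: the bags together contain {a, b, c, d, e, f, g, h, i}, the full vertex set. Edge coverage: each edge of G has both endpoints in at least one bag. Running intersection: for every vertex, the bags containing it form a connected subtree. All three properties hold, so this is a valid tree decomposition of width max|bag| − 1 = 2, and hence tw(G) ≤ 2.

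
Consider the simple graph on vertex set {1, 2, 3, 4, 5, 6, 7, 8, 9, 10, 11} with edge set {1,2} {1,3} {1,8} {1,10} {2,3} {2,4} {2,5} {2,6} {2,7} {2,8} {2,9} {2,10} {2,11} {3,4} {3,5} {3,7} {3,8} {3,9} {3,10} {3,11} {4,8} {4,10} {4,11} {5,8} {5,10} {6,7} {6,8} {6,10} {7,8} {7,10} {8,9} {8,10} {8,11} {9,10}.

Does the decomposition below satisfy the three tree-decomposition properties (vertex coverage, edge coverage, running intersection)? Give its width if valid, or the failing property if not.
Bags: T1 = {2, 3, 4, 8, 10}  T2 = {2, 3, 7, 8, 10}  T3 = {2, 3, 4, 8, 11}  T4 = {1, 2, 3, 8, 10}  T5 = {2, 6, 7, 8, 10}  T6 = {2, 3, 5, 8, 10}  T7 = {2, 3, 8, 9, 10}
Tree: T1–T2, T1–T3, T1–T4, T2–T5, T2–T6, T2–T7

Checking the three conditions: (i) the bags cover all of {1, 2, 3, 4, 5, 6, 7, 8, 9, 10, 11}; (ii) for each edge, some bag contains both endpoints; (iii) the bags containing any fixed vertex form a subtree. All hold, so the decomposition is valid with width 5 − 1 = 4.

Yes; width 4.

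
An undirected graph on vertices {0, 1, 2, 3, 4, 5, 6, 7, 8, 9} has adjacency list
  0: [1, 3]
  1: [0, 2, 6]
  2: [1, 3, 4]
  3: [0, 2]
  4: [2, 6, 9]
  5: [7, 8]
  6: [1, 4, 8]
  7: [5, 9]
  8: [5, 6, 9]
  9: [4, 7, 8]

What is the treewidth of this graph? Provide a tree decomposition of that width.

Treewidth 2.
One such decomposition:
Bags: B1 = {0, 1, 3}  B2 = {1, 2, 3}  B3 = {1, 2, 6}  B4 = {2, 4, 6}  B5 = {4, 6, 8}  B6 = {4, 8, 9}  B7 = {5, 8, 9}  B8 = {5, 7, 9}
Tree: B1–B2, B2–B3, B3–B4, B4–B5, B5–B6, B6–B7, B7–B8

Each bag holds 3 vertices, so the decomposition has width 2, which upper-bounds the treewidth. Since 0–3–2–1–0 is a cycle in G, G is not acyclic. Forests are exactly the graphs of treewidth ≤ 1, so tw(G) ≥ 2. Hence tw(G) = 2 exactly.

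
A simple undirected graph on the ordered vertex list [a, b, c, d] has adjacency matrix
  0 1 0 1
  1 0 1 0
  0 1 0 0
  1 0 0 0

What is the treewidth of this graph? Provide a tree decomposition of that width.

Every bag has size at most 2, so the width is 2 − 1 = 1 and tw(G) ≤ 1. Any graph with an edge has treewidth ≥ 1, and G has the edge b–a. Hence tw(G) = 1 exactly.

Treewidth 1.
Bags: B1 = {a, b}  B2 = {b, c}  B3 = {a, d}
Tree: B1–B2, B1–B3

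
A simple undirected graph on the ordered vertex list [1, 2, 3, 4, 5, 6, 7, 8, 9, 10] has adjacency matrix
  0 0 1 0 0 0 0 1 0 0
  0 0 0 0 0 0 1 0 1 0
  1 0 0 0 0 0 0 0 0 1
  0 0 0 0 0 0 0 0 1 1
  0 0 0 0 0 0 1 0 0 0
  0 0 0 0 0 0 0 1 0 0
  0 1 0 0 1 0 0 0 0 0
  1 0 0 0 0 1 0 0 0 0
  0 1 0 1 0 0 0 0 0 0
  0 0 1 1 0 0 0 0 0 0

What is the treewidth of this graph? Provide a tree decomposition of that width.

Treewidth 1.
One optimal decomposition is:
Bags: B1 = {6, 8}  B2 = {1, 8}  B3 = {1, 3}  B4 = {3, 10}  B5 = {4, 10}  B6 = {4, 9}  B7 = {2, 9}  B8 = {2, 7}  B9 = {5, 7}
Tree: B1–B2, B2–B3, B3–B4, B4–B5, B5–B6, B6–B7, B7–B8, B8–B9

Each bag holds 2 vertices, so the decomposition has width 1, which upper-bounds the treewidth. Since G has at least one edge (e.g. 6–8), it is not an edgeless graph, so tw(G) ≥ 1. The upper and lower bounds meet at 1, so that is the treewidth.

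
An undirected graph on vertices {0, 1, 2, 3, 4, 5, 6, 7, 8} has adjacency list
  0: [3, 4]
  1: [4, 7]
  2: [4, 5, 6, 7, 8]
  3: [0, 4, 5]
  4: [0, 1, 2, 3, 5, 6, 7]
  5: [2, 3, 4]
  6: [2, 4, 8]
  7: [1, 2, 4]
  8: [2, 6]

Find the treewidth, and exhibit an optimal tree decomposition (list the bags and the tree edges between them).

Treewidth 2.
One such decomposition:
Bags: B1 = {2, 4, 6}  B2 = {2, 4, 7}  B3 = {2, 4, 5}  B4 = {2, 6, 8}  B5 = {3, 4, 5}  B6 = {1, 4, 7}  B7 = {0, 3, 4}
Tree: B1–B2, B1–B3, B1–B4, B3–B5, B2–B6, B5–B7

Every bag has size at most 3, so the width is 3 − 1 = 2 and tw(G) ≤ 2. For the lower bound, the 3 vertices {2, 6, 8} are pairwise adjacent, and any tree decomposition puts a clique entirely inside one bag — forcing width ≥ 2. The upper and lower bounds meet at 2, so that is the treewidth.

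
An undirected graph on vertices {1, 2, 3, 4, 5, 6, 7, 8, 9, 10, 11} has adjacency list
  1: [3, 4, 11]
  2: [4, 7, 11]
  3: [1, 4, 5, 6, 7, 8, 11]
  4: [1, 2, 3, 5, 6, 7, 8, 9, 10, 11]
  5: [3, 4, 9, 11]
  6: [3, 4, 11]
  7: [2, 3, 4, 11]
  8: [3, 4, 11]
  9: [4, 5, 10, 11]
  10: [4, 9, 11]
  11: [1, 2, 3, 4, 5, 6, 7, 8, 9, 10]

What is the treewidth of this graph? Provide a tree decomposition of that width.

Treewidth 3.
One optimal decomposition is:
Bags: B1 = {3, 4, 5, 11}  B2 = {3, 4, 6, 11}  B3 = {4, 5, 9, 11}  B4 = {4, 9, 10, 11}  B5 = {3, 4, 8, 11}  B6 = {1, 3, 4, 11}  B7 = {3, 4, 7, 11}  B8 = {2, 4, 7, 11}
Tree: B1–B2, B1–B3, B3–B4, B1–B5, B2–B6, B6–B7, B7–B8

Every bag has size at most 4, so the width is 4 − 1 = 3 and tw(G) ≤ 3. On the other hand G contains the 4-clique {4, 9, 10, 11}. A clique must lie in a single bag of any decomposition, so no decomposition can have width below 3. The upper and lower bounds meet at 3, so that is the treewidth.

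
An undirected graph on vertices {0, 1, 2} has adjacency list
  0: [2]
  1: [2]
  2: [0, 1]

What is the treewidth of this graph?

A width-1 tree decomposition is:
Bags: B1 = {1, 2}  B2 = {0, 2}
Tree: B1–B2
Every bag has size at most 2, so the width is 2 − 1 = 1 and tw(G) ≤ 1. Any graph with an edge has treewidth ≥ 1, and G has the edge 1–2. Hence tw(G) = 1 exactly.

1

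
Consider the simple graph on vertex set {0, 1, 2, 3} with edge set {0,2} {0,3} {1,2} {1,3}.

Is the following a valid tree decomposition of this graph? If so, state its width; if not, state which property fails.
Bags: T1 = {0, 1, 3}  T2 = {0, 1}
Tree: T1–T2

A tree decomposition must satisfy three properties: every vertex lies in some bag; for every edge, both endpoints lie together in some bag; and for every vertex, the bags containing it form a connected subtree. Here vertex 2 appears in no bag, so the decomposition is invalid.

No — vertex 2 appears in no bag.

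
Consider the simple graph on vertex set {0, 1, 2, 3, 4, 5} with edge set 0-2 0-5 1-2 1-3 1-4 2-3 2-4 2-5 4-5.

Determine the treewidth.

2

A width-2 tree decomposition is:
Bags: B1 = {0, 2, 5}  B2 = {2, 4, 5}  B3 = {1, 2, 4}  B4 = {1, 2, 3}
Tree: B1–B2, B2–B3, B3–B4
The largest bag has 3 vertices, giving width 2; this decomposition certifies tw(G) ≤ 2. On the other hand G contains the 3-clique {0, 2, 5}. A clique must lie in a single bag of any decomposition, so no decomposition can have width below 2. Combining the bounds, tw(G) = 2.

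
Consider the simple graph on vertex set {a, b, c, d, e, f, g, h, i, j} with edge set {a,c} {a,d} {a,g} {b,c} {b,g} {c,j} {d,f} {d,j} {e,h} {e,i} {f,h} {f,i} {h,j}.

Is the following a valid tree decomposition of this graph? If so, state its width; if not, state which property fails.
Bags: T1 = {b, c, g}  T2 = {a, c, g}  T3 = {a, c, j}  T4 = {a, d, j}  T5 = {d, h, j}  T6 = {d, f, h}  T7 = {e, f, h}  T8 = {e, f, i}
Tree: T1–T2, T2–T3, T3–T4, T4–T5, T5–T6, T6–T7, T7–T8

Yes; width 2.

Vertex coverage: the bags together contain {a, b, c, d, e, f, g, h, i, j}, the full vertex set. Edge coverage: each edge of G has both endpoints in at least one bag. Running intersection: for every vertex, the bags containing it form a connected subtree. All three properties hold, so this is a valid tree decomposition of width max|bag| − 1 = 2, and hence tw(G) ≤ 2.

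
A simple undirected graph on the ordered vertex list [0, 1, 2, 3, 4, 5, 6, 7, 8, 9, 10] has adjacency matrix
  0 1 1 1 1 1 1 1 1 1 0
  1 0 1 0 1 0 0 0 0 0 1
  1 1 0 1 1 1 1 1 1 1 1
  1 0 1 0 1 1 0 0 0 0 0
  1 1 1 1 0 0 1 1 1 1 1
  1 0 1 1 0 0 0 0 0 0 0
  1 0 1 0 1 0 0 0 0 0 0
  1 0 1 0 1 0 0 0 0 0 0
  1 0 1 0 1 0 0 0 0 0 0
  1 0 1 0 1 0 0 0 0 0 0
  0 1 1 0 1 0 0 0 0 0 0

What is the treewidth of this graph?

A width-3 tree decomposition is:
Bags: B1 = {0, 1, 2, 4}  B2 = {0, 2, 4, 7}  B3 = {1, 2, 4, 10}  B4 = {0, 2, 4, 8}  B5 = {0, 2, 4, 6}  B6 = {0, 2, 4, 9}  B7 = {0, 2, 3, 4}  B8 = {0, 2, 3, 5}
Tree: B1–B2, B1–B3, B1–B4, B4–B5, B1–B6, B6–B7, B7–B8
Every bag has size at most 4, so the width is 4 − 1 = 3 and tw(G) ≤ 3. On the other hand G contains the 4-clique {0, 1, 2, 4}. A clique must lie in a single bag of any decomposition, so no decomposition can have width below 3. The upper and lower bounds meet at 3, so that is the treewidth.

3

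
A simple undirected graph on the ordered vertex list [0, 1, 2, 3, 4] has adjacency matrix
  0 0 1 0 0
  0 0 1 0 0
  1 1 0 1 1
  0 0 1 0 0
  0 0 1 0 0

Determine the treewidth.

1

A width-1 tree decomposition is:
Bags: B1 = {2, 4}  B2 = {1, 2}  B3 = {2, 3}  B4 = {0, 2}
Tree: B1–B2, B2–B3, B1–B4
Each bag holds 2 vertices, so the decomposition has width 1, which upper-bounds the treewidth. Since G has at least one edge (e.g. 2–4), it is not an edgeless graph, so tw(G) ≥ 1. Therefore the treewidth is 1.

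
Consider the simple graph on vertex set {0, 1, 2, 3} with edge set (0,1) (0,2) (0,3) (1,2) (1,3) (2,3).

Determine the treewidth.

A width-3 tree decomposition is:
Bags: B1 = {0, 1, 2, 3}
Tree: (single bag)
A single bag containing all 4 vertices is trivially a valid decomposition of width 3. For the lower bound, the 4 vertices {0, 1, 2, 3} are pairwise adjacent, and any tree decomposition puts a clique entirely inside one bag — forcing width ≥ 3. Combining the bounds, tw(G) = 3.

3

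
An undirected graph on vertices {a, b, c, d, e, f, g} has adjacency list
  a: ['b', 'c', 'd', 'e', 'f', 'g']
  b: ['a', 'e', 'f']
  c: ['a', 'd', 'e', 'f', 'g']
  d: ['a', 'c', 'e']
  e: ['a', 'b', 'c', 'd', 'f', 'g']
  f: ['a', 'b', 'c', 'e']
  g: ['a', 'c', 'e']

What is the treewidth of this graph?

3

A width-3 tree decomposition is:
Bags: B1 = {a, c, e, f}  B2 = {a, c, d, e}  B3 = {a, c, e, g}  B4 = {a, b, e, f}
Tree: B1–B2, B1–B3, B1–B4
Each bag holds 4 vertices, so the decomposition has width 3, which upper-bounds the treewidth. Conversely, {a, c, d, e} is a clique of size 4, and the vertices of any clique must share a bag in every tree decomposition; so some bag has ≥ 4 vertices and tw(G) ≥ 3. Combining the bounds, tw(G) = 3.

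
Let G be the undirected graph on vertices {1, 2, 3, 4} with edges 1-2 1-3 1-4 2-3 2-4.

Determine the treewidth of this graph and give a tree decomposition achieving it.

The largest bag has 3 vertices, giving width 2; this decomposition certifies tw(G) ≤ 2. For the lower bound, the 3 vertices {1, 2, 3} are pairwise adjacent, and any tree decomposition puts a clique entirely inside one bag — forcing width ≥ 2. Therefore the treewidth is 2.

Treewidth 2.
Bags: B1 = {1, 2, 3}  B2 = {1, 2, 4}
Tree: B1–B2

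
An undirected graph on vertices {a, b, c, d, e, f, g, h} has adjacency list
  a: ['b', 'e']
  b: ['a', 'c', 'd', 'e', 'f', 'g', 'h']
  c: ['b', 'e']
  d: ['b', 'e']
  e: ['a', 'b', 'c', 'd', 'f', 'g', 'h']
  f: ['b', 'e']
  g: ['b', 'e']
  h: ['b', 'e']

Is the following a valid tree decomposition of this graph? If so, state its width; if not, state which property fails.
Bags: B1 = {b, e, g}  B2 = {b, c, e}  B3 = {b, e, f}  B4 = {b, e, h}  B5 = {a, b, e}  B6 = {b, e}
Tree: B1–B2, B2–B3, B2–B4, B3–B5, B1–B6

No — vertex d appears in no bag.

A tree decomposition must satisfy three properties: every vertex lies in some bag; for every edge, both endpoints lie together in some bag; and for every vertex, the bags containing it form a connected subtree. Here vertex d appears in no bag, so the decomposition is invalid.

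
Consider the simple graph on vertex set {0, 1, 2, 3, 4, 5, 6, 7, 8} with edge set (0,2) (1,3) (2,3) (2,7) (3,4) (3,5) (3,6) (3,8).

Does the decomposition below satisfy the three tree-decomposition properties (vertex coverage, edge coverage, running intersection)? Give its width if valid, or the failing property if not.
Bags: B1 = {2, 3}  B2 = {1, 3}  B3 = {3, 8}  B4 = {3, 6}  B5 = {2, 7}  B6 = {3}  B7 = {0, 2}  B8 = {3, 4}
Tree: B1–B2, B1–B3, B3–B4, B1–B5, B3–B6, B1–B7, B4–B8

No — vertex 5 appears in no bag.

A tree decomposition must satisfy three properties: every vertex lies in some bag; for every edge, both endpoints lie together in some bag; and for every vertex, the bags containing it form a connected subtree. Here vertex 5 appears in no bag, so the decomposition is invalid.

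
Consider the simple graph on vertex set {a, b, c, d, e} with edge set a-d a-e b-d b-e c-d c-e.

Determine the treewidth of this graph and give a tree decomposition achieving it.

Treewidth 2.
Bags: B1 = {a, d, e}  B2 = {c, d, e}  B3 = {b, d, e}
Tree: B1–B2, B2–B3

The largest bag has 3 vertices, giving width 2; this decomposition certifies tw(G) ≤ 2. The edges d–a–e–c–d form a cycle, so G is not a tree and its treewidth is at least 2. Therefore the treewidth is 2.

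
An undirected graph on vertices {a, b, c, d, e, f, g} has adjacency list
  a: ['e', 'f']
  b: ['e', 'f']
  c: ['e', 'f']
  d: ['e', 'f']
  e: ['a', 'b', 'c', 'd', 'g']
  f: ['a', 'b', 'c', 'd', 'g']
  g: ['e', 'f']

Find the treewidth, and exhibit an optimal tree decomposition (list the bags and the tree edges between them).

Treewidth 2.
One such decomposition:
Bags: B1 = {e, f, g}  B2 = {d, e, f}  B3 = {a, e, f}  B4 = {b, e, f}  B5 = {c, e, f}
Tree: B1–B2, B2–B3, B3–B4, B4–B5

Each bag holds 3 vertices, so the decomposition has width 2, which upper-bounds the treewidth. The edges f–g–e–d–f form a cycle, so G is not a tree and its treewidth is at least 2. Combining the bounds, tw(G) = 2.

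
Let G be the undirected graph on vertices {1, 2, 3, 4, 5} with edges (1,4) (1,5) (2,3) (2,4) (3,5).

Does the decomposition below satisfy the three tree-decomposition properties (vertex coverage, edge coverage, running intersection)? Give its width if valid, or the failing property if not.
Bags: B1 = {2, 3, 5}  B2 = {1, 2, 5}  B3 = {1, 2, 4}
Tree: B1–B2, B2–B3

Yes; width 2.

Checking the three conditions: (i) the bags cover all of {1, 2, 3, 4, 5}; (ii) for each edge, some bag contains both endpoints; (iii) the bags containing any fixed vertex form a subtree. All hold, so the decomposition is valid with width 3 − 1 = 2.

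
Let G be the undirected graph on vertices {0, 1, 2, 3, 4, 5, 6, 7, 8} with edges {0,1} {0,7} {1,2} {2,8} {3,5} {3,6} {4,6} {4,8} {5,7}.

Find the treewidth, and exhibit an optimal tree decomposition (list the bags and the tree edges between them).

Every bag has size at most 3, so the width is 3 − 1 = 2 and tw(G) ≤ 2. Since 7–0–1–2–8–4–6–3–5–7 is a cycle in G, G is not acyclic. Forests are exactly the graphs of treewidth ≤ 1, so tw(G) ≥ 2. Therefore the treewidth is 2.

Treewidth 2.
Bags: B1 = {0, 1, 7}  B2 = {1, 2, 7}  B3 = {2, 7, 8}  B4 = {4, 7, 8}  B5 = {4, 6, 7}  B6 = {3, 6, 7}  B7 = {3, 5, 7}
Tree: B1–B2, B2–B3, B3–B4, B4–B5, B5–B6, B6–B7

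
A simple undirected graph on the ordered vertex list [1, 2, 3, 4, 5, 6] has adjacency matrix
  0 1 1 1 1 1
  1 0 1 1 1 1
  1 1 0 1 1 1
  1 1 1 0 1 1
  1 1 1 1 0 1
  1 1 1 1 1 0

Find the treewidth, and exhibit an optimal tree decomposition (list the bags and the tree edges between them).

Treewidth 5.
One optimal decomposition is:
Bags: B1 = {1, 2, 3, 4, 5, 6}
Tree: (single bag)

With just one bag of size 6, the width is 6 − 1 = 5, so tw(G) ≤ 5. On the other hand G contains the 6-clique {1, 2, 3, 4, 5, 6}. A clique must lie in a single bag of any decomposition, so no decomposition can have width below 5. Combining the bounds, tw(G) = 5.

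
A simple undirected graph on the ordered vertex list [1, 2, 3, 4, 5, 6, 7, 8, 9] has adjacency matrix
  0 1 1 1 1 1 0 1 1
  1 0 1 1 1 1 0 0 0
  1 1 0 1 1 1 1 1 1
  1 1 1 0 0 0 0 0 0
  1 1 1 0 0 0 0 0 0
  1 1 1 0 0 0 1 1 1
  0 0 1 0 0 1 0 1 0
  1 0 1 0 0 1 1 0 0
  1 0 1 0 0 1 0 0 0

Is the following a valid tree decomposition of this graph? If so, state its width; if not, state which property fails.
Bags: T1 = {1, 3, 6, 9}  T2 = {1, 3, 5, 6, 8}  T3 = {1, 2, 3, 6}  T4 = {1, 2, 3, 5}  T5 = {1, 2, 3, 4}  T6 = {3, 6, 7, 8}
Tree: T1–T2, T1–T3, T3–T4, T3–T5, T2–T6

No — bags containing vertex 5 are not connected in the tree.

A tree decomposition must satisfy three properties: every vertex lies in some bag; for every edge, both endpoints lie together in some bag; and for every vertex, the bags containing it form a connected subtree. Here bags containing vertex 5 are not connected in the tree, so the decomposition is invalid.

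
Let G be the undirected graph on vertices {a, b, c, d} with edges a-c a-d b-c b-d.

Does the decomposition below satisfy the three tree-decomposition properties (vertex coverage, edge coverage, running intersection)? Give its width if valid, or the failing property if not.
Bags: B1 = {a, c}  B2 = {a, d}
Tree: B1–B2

No — vertex b appears in no bag.

A tree decomposition must satisfy three properties: every vertex lies in some bag; for every edge, both endpoints lie together in some bag; and for every vertex, the bags containing it form a connected subtree. Here vertex b appears in no bag, so the decomposition is invalid.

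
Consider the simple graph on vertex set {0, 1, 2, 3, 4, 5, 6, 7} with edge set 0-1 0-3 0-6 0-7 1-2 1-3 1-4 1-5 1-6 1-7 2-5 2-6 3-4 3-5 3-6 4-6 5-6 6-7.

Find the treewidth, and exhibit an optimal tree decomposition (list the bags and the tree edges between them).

The largest bag has 4 vertices, giving width 3; this decomposition certifies tw(G) ≤ 3. For the lower bound, the 4 vertices {1, 2, 5, 6} are pairwise adjacent, and any tree decomposition puts a clique entirely inside one bag — forcing width ≥ 3. Combining the bounds, tw(G) = 3.

Treewidth 3.
Bags: B1 = {0, 1, 6, 7}  B2 = {0, 1, 3, 6}  B3 = {1, 3, 5, 6}  B4 = {1, 2, 5, 6}  B5 = {1, 3, 4, 6}
Tree: B1–B2, B2–B3, B3–B4, B3–B5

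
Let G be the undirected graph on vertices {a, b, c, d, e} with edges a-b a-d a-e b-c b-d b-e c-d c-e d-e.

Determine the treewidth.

A width-3 tree decomposition is:
Bags: B1 = {a, b, d, e}  B2 = {b, c, d, e}
Tree: B1–B2
Each bag holds 4 vertices, so the decomposition has width 3, which upper-bounds the treewidth. Conversely, {b, c, d, e} is a clique of size 4, and the vertices of any clique must share a bag in every tree decomposition; so some bag has ≥ 4 vertices and tw(G) ≥ 3. Hence tw(G) = 3 exactly.

3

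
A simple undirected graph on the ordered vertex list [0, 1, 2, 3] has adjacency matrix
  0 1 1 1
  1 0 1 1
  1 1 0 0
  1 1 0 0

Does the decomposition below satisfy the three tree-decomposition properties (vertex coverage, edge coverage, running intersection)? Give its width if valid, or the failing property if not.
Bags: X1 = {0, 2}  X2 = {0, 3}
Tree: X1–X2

A tree decomposition must satisfy three properties: every vertex lies in some bag; for every edge, both endpoints lie together in some bag; and for every vertex, the bags containing it form a connected subtree. Here vertex 1 appears in no bag, so the decomposition is invalid.

No — vertex 1 appears in no bag.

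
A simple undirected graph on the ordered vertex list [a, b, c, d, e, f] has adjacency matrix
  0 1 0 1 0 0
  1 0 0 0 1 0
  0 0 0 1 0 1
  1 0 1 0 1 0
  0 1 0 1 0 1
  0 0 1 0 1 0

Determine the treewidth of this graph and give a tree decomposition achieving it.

Treewidth 2.
One optimal decomposition is:
Bags: B1 = {c, e, f}  B2 = {c, d, e}  B3 = {b, d, e}  B4 = {a, b, d}
Tree: B1–B2, B2–B3, B3–B4

Each bag holds 3 vertices, so the decomposition has width 2, which upper-bounds the treewidth. The edges f–c–d–e–f form a cycle, so G is not a tree and its treewidth is at least 2. Hence tw(G) = 2 exactly.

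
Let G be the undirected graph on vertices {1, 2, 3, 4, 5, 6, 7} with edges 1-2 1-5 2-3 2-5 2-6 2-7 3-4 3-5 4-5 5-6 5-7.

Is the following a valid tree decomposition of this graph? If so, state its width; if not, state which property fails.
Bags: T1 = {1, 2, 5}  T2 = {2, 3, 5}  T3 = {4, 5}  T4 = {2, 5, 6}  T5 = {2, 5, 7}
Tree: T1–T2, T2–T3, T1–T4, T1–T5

A tree decomposition must satisfy three properties: every vertex lies in some bag; for every edge, both endpoints lie together in some bag; and for every vertex, the bags containing it form a connected subtree. Here edge (3,4) lies in no bag, so the decomposition is invalid.

No — edge (3,4) lies in no bag.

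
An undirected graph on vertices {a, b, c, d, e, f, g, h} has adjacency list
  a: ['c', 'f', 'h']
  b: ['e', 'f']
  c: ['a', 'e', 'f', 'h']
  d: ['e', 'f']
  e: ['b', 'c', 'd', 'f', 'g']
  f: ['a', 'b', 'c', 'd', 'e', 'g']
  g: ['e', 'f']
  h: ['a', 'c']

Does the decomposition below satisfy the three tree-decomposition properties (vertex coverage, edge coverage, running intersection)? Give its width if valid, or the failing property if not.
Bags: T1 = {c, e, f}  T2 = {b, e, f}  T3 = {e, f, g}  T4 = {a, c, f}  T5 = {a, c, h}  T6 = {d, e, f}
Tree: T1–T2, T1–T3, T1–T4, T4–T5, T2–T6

Every vertex of G appears in some bag (union = {a, b, c, d, e, f, g, h}); every edge is covered by a bag; and for each vertex v the set of bags containing v is connected in the bag tree. The decomposition is therefore valid. The largest bag has 3 vertices, so the width is 2.

Yes; width 2.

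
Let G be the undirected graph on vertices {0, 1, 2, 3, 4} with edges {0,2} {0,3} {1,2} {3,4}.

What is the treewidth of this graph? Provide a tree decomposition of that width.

Treewidth 1.
One optimal decomposition is:
Bags: B1 = {1, 2}  B2 = {0, 2}  B3 = {0, 3}  B4 = {3, 4}
Tree: B1–B2, B2–B3, B3–B4

Every bag has size at most 2, so the width is 2 − 1 = 1 and tw(G) ≤ 1. G has an edge, so its treewidth is at least 1. The upper and lower bounds meet at 1, so that is the treewidth.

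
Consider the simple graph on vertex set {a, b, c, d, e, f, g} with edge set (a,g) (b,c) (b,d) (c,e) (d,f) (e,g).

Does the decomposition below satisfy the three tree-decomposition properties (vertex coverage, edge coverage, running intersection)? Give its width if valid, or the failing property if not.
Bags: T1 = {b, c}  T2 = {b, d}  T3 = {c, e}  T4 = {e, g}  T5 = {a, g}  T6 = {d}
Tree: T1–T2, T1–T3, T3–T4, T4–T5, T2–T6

No — vertex f appears in no bag.

A tree decomposition must satisfy three properties: every vertex lies in some bag; for every edge, both endpoints lie together in some bag; and for every vertex, the bags containing it form a connected subtree. Here vertex f appears in no bag, so the decomposition is invalid.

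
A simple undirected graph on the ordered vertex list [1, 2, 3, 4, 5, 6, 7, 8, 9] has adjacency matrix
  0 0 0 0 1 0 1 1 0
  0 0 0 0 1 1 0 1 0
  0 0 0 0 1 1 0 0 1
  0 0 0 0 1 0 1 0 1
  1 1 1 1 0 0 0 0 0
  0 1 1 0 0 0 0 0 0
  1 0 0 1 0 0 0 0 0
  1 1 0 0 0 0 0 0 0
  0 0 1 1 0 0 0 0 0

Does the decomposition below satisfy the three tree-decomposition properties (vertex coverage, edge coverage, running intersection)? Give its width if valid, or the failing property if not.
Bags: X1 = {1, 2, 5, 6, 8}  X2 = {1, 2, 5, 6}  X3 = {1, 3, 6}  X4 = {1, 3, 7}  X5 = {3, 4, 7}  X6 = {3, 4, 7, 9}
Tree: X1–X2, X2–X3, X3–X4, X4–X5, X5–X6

A tree decomposition must satisfy three properties: every vertex lies in some bag; for every edge, both endpoints lie together in some bag; and for every vertex, the bags containing it form a connected subtree. Here edge (5,3) lies in no bag, so the decomposition is invalid.

No — edge (5,3) lies in no bag.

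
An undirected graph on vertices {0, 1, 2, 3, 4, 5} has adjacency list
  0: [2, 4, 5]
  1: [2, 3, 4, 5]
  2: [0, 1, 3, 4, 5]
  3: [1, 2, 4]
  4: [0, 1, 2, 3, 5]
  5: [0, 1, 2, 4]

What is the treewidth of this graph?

3

A width-3 tree decomposition is:
Bags: B1 = {1, 2, 4, 5}  B2 = {1, 2, 3, 4}  B3 = {0, 2, 4, 5}
Tree: B1–B2, B1–B3
The largest bag has 4 vertices, giving width 3; this decomposition certifies tw(G) ≤ 3. For the lower bound, the 4 vertices {0, 2, 4, 5} are pairwise adjacent, and any tree decomposition puts a clique entirely inside one bag — forcing width ≥ 3. The upper and lower bounds meet at 3, so that is the treewidth.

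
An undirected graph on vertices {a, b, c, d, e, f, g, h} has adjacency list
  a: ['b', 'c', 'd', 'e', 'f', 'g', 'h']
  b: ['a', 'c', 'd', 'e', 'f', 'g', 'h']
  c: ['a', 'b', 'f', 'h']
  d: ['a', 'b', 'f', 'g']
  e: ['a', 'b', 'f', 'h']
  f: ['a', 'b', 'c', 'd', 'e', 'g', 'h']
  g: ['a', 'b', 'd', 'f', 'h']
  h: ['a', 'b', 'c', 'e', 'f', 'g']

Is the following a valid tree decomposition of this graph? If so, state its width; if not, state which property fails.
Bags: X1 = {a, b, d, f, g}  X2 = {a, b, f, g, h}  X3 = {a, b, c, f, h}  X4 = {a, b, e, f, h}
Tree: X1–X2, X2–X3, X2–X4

Vertex coverage: the bags together contain {a, b, c, d, e, f, g, h}, the full vertex set. Edge coverage: each edge of G has both endpoints in at least one bag. Running intersection: for every vertex, the bags containing it form a connected subtree. All three properties hold, so this is a valid tree decomposition of width max|bag| − 1 = 4, and hence tw(G) ≤ 4.

Yes; width 4.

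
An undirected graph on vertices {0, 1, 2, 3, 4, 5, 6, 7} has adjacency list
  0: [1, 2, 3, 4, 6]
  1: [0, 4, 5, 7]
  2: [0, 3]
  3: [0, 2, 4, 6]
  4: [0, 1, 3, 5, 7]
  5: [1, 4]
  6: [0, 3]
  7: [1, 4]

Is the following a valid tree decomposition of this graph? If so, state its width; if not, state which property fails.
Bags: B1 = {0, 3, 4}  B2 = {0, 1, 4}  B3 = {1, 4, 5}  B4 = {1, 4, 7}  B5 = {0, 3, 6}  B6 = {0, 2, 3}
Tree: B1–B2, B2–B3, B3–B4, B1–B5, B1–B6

Yes; width 2.

Every vertex of G appears in some bag (union = {0, 1, 2, 3, 4, 5, 6, 7}); every edge is covered by a bag; and for each vertex v the set of bags containing v is connected in the bag tree. The decomposition is therefore valid. The largest bag has 3 vertices, so the width is 2.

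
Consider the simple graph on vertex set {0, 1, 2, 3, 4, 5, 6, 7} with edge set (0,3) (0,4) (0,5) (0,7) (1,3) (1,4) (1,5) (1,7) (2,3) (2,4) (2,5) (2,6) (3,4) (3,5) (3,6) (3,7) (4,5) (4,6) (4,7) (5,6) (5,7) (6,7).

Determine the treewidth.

A width-4 tree decomposition is:
Bags: B1 = {0, 3, 4, 5, 7}  B2 = {1, 3, 4, 5, 7}  B3 = {3, 4, 5, 6, 7}  B4 = {2, 3, 4, 5, 6}
Tree: B1–B2, B1–B3, B3–B4
Every bag has size at most 5, so the width is 5 − 1 = 4 and tw(G) ≤ 4. For the lower bound, the 5 vertices {2, 3, 4, 5, 6} are pairwise adjacent, and any tree decomposition puts a clique entirely inside one bag — forcing width ≥ 4. Therefore the treewidth is 4.

4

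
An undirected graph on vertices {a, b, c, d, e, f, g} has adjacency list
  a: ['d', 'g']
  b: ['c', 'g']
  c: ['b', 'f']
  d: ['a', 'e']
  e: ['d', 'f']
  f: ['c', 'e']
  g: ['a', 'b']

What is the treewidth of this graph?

2

A width-2 tree decomposition is:
Bags: B1 = {a, d, e}  B2 = {a, e, f}  B3 = {a, c, f}  B4 = {a, b, c}  B5 = {a, b, g}
Tree: B1–B2, B2–B3, B3–B4, B4–B5
The largest bag has 3 vertices, giving width 2; this decomposition certifies tw(G) ≤ 2. The edges a–d–e–f–c–b–g–a form a cycle, so G is not a tree and its treewidth is at least 2. Therefore the treewidth is 2.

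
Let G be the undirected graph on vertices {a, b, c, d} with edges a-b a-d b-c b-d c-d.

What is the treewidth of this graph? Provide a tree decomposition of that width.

Every bag has size at most 3, so the width is 3 − 1 = 2 and tw(G) ≤ 2. For the lower bound, the 3 vertices {b, c, d} are pairwise adjacent, and any tree decomposition puts a clique entirely inside one bag — forcing width ≥ 2. Therefore the treewidth is 2.

Treewidth 2.
Bags: B1 = {b, c, d}  B2 = {a, b, d}
Tree: B1–B2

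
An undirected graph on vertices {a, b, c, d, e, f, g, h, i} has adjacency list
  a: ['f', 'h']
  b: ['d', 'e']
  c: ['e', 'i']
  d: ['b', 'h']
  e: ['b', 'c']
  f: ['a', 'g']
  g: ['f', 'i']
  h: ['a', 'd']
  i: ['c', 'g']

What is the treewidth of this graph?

A width-2 tree decomposition is:
Bags: B1 = {f, g, i}  B2 = {a, f, i}  B3 = {a, h, i}  B4 = {d, h, i}  B5 = {b, d, i}  B6 = {b, e, i}  B7 = {c, e, i}
Tree: B1–B2, B2–B3, B3–B4, B4–B5, B5–B6, B6–B7
Each bag holds 3 vertices, so the decomposition has width 2, which upper-bounds the treewidth. Since i–g–f–a–h–d–b–e–c–i is a cycle in G, G is not acyclic. Forests are exactly the graphs of treewidth ≤ 1, so tw(G) ≥ 2. Combining the bounds, tw(G) = 2.

2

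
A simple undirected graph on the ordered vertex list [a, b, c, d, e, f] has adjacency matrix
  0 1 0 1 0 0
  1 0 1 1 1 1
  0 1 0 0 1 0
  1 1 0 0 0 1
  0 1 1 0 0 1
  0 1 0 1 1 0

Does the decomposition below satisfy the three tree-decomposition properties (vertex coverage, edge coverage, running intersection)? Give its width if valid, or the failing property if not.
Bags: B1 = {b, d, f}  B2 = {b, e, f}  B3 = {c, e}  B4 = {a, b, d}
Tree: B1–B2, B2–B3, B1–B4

No — edge (b,c) lies in no bag.

A tree decomposition must satisfy three properties: every vertex lies in some bag; for every edge, both endpoints lie together in some bag; and for every vertex, the bags containing it form a connected subtree. Here edge (b,c) lies in no bag, so the decomposition is invalid.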